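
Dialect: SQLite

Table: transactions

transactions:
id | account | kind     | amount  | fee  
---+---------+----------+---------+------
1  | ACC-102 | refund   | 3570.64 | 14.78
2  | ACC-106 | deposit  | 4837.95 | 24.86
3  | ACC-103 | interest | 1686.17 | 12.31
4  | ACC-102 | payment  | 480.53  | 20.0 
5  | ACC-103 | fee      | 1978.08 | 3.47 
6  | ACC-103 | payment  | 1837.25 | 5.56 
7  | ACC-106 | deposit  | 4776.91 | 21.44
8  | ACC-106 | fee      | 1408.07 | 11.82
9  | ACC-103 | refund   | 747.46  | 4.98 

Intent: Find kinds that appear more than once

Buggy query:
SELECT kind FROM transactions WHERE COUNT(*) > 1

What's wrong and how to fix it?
Bug: COUNT(*) is an aggregate and cannot be used in WHERE

Fix: Group first, then use HAVING for the count condition

Corrected query:
SELECT kind FROM transactions GROUP BY kind HAVING COUNT(*) > 1

Result:
kind   
-------
deposit
fee    
payment
refund 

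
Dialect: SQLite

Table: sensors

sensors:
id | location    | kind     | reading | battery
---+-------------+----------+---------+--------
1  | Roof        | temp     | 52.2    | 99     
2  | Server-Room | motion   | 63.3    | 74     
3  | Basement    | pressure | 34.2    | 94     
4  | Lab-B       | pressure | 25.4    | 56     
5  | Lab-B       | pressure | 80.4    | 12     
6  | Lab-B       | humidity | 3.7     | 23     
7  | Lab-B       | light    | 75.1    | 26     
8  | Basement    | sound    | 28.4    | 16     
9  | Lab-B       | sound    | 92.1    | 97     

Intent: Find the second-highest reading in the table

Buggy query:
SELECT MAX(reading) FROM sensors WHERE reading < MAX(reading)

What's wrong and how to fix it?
Bug: The inner MAX is an aggregate inside WHERE, which is not allowed

Fix: Put the inner MAX in a scalar subquery

Corrected query:
SELECT MAX(reading) FROM sensors WHERE reading < (SELECT MAX(reading) FROM sensors)

Result:
MAX(reading)
------------
80.4        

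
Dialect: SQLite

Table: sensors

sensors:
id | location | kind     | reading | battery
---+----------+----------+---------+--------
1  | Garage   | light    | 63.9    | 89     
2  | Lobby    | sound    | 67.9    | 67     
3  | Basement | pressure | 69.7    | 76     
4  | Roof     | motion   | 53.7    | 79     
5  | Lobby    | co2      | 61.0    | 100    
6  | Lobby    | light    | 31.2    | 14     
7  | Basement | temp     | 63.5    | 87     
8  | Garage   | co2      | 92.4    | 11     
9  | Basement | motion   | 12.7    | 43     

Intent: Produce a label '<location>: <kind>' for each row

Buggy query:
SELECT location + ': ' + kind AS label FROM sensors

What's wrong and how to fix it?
Bug: SQLite uses || for string concatenation; + coerces text to numbers (yielding 0)

Fix: Use the || operator for string concatenation

Corrected query:
SELECT location || ': ' || kind AS label FROM sensors

Result:
label             
------------------
Garage: light     
Lobby: sound      
Basement: pressure
Roof: motion      
Lobby: co2        
Lobby: light      
Basement: temp    
Garage: co2       
Basement: motion  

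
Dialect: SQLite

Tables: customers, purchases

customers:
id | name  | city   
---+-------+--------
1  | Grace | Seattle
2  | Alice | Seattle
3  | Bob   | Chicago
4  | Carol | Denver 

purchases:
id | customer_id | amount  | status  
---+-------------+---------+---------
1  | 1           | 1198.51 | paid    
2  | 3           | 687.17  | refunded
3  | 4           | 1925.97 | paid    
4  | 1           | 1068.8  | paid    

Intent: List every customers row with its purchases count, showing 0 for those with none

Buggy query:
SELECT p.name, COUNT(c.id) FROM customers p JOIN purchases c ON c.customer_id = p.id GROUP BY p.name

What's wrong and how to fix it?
Bug: An inner join excludes parents with zero children

Fix: Use LEFT JOIN so parents without children still appear (COUNT(c.id) gives 0)

Corrected query:
SELECT p.name, COUNT(c.id) FROM customers p LEFT JOIN purchases c ON c.customer_id = p.id GROUP BY p.name

Result:
name  | COUNT(c.id)
------+------------
Alice | 0          
Bob   | 1          
Carol | 1          
Grace | 2          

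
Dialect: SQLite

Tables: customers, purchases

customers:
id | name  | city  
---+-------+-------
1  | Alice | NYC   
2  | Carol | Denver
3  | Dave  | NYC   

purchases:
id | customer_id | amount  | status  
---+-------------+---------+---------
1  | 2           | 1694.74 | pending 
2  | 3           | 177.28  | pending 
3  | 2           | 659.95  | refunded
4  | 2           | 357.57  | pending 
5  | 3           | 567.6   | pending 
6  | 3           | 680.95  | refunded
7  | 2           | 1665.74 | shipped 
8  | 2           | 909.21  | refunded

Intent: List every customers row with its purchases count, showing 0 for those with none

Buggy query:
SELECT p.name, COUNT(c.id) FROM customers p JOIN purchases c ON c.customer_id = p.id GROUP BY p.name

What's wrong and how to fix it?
Bug: INNER JOIN drops customers rows that have no matching purchases rows

Fix: Switch to LEFT JOIN to retain unmatched parent rows

Corrected query:
SELECT p.name, COUNT(c.id) FROM customers p LEFT JOIN purchases c ON c.customer_id = p.id GROUP BY p.name

Result:
name  | COUNT(c.id)
------+------------
Alice | 0          
Carol | 5          
Dave  | 3          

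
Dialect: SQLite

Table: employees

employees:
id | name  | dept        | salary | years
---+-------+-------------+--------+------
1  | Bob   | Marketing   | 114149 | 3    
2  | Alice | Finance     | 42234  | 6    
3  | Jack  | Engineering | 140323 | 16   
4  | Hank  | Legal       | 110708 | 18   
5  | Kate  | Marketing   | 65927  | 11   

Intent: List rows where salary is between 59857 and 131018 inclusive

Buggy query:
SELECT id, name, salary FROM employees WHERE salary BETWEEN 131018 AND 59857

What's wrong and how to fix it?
Bug: The bounds are reversed; BETWEEN a AND b requires a <= b to match anything

Fix: Swap the bounds so the smaller value comes first

Corrected query:
SELECT id, name, salary FROM employees WHERE salary BETWEEN 59857 AND 131018

Result:
id | name | salary
---+------+-------
1  | Bob  | 114149
4  | Hank | 110708
5  | Kate | 65927 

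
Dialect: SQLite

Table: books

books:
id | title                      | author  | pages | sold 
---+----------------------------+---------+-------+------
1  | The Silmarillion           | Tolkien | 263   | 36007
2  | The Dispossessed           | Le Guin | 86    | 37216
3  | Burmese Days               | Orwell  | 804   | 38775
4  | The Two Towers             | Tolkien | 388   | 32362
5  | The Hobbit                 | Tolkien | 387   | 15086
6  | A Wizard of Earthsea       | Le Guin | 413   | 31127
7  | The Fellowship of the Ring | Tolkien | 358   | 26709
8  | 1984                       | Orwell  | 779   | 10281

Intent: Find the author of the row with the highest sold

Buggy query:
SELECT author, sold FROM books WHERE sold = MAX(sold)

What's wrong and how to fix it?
Bug: WHERE is evaluated per row; an aggregate over the whole table isn't defined there

Fix: Use a subquery: WHERE sold = (SELECT MAX(sold) FROM books)

Corrected query:
SELECT author, sold FROM books WHERE sold = (SELECT MAX(sold) FROM books)

Result:
author | sold 
-------+------
Orwell | 38775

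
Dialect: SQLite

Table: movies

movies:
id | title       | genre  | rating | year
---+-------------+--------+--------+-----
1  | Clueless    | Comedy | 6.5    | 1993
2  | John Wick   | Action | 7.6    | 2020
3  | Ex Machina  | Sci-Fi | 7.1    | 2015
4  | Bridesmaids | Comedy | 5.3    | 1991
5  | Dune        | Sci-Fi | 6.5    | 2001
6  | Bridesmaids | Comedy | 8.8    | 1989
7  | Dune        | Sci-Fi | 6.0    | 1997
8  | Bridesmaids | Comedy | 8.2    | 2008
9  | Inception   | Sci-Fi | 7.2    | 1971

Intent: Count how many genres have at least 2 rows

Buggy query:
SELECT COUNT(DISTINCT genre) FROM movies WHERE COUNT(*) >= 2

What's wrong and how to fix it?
Bug: COUNT(*) cannot appear in WHERE; the per-group count doesn't exist yet

Fix: Use a subquery that GROUPs and filters with HAVING, then count its rows

Corrected query:
SELECT COUNT(*) FROM (SELECT genre FROM movies GROUP BY genre HAVING COUNT(*) >= 2)

Result:
COUNT(*)
--------
2       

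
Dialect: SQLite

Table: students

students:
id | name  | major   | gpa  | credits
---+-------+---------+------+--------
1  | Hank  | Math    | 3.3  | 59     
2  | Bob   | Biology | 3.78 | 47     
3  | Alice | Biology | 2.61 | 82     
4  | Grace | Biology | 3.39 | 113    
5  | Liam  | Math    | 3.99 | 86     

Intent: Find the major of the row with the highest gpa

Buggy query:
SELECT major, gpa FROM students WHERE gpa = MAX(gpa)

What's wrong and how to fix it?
Bug: MAX(gpa) is an aggregate and cannot be used directly in WHERE

Fix: Wrap MAX in a scalar subquery so WHERE compares against a single value

Corrected query:
SELECT major, gpa FROM students WHERE gpa = (SELECT MAX(gpa) FROM students)

Result:
major | gpa 
------+-----
Math  | 3.99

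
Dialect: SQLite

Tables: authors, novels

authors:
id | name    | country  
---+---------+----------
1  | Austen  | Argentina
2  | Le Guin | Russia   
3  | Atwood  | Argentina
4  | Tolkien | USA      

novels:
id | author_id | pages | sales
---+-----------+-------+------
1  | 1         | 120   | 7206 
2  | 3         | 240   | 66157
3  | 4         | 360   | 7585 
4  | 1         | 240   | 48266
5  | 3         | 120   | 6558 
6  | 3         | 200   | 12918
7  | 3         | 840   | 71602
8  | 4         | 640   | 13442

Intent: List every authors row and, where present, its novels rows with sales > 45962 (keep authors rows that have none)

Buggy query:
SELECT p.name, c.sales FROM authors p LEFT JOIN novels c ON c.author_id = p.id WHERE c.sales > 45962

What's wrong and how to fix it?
Bug: A WHERE condition on the right-hand table after LEFT JOIN drops unmatched parents

Fix: Put 'c.sales > 45962' in the JOIN's ON clause instead of WHERE

Corrected query:
SELECT p.name, c.sales FROM authors p LEFT JOIN novels c ON c.author_id = p.id AND c.sales > 45962

Result:
name    | sales
--------+------
Austen  | 48266
Le Guin | NULL 
Atwood  | 66157
Atwood  | 71602
Tolkien | NULL 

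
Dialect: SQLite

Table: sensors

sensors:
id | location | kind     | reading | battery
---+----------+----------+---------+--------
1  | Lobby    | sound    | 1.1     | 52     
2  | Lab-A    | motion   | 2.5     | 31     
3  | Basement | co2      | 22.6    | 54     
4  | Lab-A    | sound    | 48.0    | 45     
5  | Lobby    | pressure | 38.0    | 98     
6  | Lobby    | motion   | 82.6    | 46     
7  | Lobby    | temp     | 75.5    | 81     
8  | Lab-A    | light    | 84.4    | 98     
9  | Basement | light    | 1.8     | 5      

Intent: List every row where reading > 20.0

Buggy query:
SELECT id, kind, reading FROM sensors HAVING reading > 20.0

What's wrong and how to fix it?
Bug: HAVING filters the output of aggregation, but this query has no GROUP BY and no aggregate functions, so SQLite rejects it (HAVING clause on a non-aggregate query); the condition here is per row

Fix: Replace HAVING with WHERE since the condition applies to individual rows

Corrected query:
SELECT id, kind, reading FROM sensors WHERE reading > 20.0

Result:
id | kind     | reading
---+----------+--------
3  | co2      | 22.6   
4  | sound    | 48     
5  | pressure | 38     
6  | motion   | 82.6   
7  | temp     | 75.5   
8  | light    | 84.4   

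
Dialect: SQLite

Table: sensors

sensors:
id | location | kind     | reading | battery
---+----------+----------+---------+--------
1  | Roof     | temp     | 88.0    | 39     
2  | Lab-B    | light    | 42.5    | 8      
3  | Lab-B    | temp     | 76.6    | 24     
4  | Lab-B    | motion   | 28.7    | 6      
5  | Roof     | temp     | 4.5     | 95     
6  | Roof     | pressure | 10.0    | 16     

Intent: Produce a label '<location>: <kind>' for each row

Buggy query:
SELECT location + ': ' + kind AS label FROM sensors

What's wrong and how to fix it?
Bug: SQLite uses || for string concatenation; + coerces text to numbers (yielding 0)

Fix: Use the || operator for string concatenation

Corrected query:
SELECT location || ': ' || kind AS label FROM sensors

Result:
label         
--------------
Roof: temp    
Lab-B: light  
Lab-B: temp   
Lab-B: motion 
Roof: temp    
Roof: pressure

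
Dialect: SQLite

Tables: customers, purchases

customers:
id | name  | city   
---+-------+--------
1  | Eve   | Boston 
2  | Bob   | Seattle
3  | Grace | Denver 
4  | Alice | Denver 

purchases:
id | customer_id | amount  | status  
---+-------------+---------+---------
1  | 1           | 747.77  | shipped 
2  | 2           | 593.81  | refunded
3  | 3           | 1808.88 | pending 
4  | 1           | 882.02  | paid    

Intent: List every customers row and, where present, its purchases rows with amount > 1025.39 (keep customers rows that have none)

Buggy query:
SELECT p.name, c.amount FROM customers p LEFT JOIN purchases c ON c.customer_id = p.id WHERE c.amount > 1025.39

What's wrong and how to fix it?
Bug: A WHERE condition on the right-hand table after LEFT JOIN drops unmatched parents

Fix: Put 'c.amount > 1025.39' in the JOIN's ON clause instead of WHERE

Corrected query:
SELECT p.name, c.amount FROM customers p LEFT JOIN purchases c ON c.customer_id = p.id AND c.amount > 1025.39

Result:
name  | amount 
------+--------
Eve   | NULL   
Bob   | NULL   
Grace | 1808.88
Alice | NULL   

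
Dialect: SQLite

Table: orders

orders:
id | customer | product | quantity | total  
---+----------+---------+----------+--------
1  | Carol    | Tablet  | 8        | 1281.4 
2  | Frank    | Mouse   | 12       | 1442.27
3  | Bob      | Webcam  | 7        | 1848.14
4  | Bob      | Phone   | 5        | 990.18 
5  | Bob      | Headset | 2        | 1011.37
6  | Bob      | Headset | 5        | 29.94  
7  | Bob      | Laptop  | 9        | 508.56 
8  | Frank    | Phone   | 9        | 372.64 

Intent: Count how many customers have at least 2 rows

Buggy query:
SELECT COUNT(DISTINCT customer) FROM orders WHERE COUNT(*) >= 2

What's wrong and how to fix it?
Bug: WHERE filters individual rows, not groups, so a group-level COUNT is invalid there

Fix: Group first with HAVING COUNT(*) >= 2, then COUNT the resulting groups

Corrected query:
SELECT COUNT(*) FROM (SELECT customer FROM orders GROUP BY customer HAVING COUNT(*) >= 2)

Result:
COUNT(*)
--------
2       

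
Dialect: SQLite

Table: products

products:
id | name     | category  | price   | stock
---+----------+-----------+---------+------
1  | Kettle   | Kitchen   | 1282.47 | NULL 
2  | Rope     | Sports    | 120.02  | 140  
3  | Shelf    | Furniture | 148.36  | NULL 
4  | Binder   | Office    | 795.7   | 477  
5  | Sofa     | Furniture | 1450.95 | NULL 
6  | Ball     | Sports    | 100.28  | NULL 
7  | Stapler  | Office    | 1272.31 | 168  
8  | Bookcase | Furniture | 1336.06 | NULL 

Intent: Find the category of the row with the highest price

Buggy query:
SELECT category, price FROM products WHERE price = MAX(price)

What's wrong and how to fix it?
Bug: MAX(price) is an aggregate and cannot be used directly in WHERE

Fix: Wrap MAX in a scalar subquery so WHERE compares against a single value

Corrected query:
SELECT category, price FROM products WHERE price = (SELECT MAX(price) FROM products)

Result:
category  | price  
----------+--------
Furniture | 1450.95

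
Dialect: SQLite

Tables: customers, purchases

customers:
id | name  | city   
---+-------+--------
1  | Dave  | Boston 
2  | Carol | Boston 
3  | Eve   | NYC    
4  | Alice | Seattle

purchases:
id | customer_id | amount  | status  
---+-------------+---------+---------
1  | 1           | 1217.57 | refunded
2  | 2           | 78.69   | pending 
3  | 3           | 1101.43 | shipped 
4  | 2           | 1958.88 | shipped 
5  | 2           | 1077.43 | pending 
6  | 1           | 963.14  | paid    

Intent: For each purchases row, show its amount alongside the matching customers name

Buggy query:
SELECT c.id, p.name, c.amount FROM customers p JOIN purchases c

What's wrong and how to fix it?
Bug: Missing join condition: each purchases row is matched to all customers rows instead of just its own

Fix: Add ON c.customer_id = p.id to the JOIN

Corrected query:
SELECT c.id, p.name, c.amount FROM customers p JOIN purchases c ON c.customer_id = p.id

Result:
id | name  | amount 
---+-------+--------
1  | Dave  | 1217.57
2  | Carol | 78.69  
3  | Eve   | 1101.43
4  | Carol | 1958.88
5  | Carol | 1077.43
6  | Dave  | 963.14 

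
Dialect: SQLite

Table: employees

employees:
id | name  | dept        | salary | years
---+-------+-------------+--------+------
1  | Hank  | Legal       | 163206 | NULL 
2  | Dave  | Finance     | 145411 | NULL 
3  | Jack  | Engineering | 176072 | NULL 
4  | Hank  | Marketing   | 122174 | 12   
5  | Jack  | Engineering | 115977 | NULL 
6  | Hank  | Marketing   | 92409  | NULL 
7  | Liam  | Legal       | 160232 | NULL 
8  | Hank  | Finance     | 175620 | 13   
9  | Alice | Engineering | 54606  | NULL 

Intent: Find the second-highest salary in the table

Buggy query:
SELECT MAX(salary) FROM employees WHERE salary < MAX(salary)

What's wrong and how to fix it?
Bug: MAX(salary) on the right of the comparison is an aggregate-in-WHERE error

Fix: Put the inner MAX in a scalar subquery

Corrected query:
SELECT MAX(salary) FROM employees WHERE salary < (SELECT MAX(salary) FROM employees)

Result:
MAX(salary)
-----------
175620     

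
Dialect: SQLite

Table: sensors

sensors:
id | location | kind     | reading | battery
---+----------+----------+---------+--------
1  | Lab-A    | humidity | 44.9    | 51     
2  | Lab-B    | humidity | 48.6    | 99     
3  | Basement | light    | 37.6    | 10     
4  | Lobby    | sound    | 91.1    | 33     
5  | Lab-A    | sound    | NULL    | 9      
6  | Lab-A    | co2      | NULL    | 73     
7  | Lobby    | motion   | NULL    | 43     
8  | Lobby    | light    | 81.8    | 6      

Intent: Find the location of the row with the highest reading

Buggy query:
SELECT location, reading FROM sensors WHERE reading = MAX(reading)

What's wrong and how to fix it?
Bug: MAX(reading) is an aggregate and cannot be used directly in WHERE

Fix: Use a subquery: WHERE reading = (SELECT MAX(reading) FROM sensors)

Corrected query:
SELECT location, reading FROM sensors WHERE reading = (SELECT MAX(reading) FROM sensors)

Result:
location | reading
---------+--------
Lobby    | 91.1   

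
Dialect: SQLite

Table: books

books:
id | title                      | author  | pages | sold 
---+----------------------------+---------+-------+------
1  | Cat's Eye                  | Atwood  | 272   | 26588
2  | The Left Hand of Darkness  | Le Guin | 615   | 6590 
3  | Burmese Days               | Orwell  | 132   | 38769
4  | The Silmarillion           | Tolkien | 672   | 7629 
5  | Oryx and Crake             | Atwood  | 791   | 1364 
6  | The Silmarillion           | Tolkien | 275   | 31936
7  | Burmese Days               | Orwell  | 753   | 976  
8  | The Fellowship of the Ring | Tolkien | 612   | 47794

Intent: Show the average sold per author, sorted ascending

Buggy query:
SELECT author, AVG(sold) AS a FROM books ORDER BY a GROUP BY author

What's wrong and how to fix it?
Bug: GROUP BY must precede ORDER BY

Fix: Reorder: SELECT … FROM … GROUP BY … ORDER BY …

Corrected query:
SELECT author, AVG(sold) AS a FROM books GROUP BY author ORDER BY a

Result:
author  | a           
--------+-------------
Le Guin | 6590        
Atwood  | 13976       
Orwell  | 19872.5     
Tolkien | 29119.666667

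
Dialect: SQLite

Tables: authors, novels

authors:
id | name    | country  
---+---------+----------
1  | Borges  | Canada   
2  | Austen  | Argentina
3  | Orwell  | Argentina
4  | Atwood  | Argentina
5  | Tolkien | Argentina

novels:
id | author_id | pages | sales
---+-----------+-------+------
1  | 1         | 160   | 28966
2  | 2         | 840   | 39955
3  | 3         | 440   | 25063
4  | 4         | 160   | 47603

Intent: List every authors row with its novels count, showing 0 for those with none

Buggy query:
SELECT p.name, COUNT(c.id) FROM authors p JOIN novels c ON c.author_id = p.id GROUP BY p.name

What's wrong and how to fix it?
Bug: An inner join excludes parents with zero children

Fix: Use LEFT JOIN so parents without children still appear (COUNT(c.id) gives 0)

Corrected query:
SELECT p.name, COUNT(c.id) FROM authors p LEFT JOIN novels c ON c.author_id = p.id GROUP BY p.name

Result:
name    | COUNT(c.id)
--------+------------
Atwood  | 1          
Austen  | 1          
Borges  | 1          
Orwell  | 1          
Tolkien | 0          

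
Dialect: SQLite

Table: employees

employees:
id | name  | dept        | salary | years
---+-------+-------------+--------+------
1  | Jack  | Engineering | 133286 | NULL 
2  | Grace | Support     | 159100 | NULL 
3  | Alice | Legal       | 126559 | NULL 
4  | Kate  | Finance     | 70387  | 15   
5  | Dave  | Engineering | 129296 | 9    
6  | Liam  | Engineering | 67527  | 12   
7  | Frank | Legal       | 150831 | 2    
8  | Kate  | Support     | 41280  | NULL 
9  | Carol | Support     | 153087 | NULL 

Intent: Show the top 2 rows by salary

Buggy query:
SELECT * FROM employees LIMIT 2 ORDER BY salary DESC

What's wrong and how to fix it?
Bug: ORDER BY cannot follow LIMIT; LIMIT is the final clause

Fix: Sort with ORDER BY, then apply LIMIT

Corrected query:
SELECT * FROM employees ORDER BY salary DESC LIMIT 2

Result:
id | name  | dept    | salary | years
---+-------+---------+--------+------
2  | Grace | Support | 159100 | NULL 
9  | Carol | Support | 153087 | NULL 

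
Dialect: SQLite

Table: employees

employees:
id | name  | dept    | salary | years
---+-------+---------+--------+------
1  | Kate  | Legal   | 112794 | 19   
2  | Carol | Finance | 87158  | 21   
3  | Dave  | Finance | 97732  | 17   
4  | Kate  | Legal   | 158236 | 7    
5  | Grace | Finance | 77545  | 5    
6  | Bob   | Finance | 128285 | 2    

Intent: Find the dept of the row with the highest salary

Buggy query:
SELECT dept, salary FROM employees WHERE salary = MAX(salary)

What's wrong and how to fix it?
Bug: WHERE is evaluated per row; an aggregate over the whole table isn't defined there

Fix: Wrap MAX in a scalar subquery so WHERE compares against a single value

Corrected query:
SELECT dept, salary FROM employees WHERE salary = (SELECT MAX(salary) FROM employees)

Result:
dept  | salary
------+-------
Legal | 158236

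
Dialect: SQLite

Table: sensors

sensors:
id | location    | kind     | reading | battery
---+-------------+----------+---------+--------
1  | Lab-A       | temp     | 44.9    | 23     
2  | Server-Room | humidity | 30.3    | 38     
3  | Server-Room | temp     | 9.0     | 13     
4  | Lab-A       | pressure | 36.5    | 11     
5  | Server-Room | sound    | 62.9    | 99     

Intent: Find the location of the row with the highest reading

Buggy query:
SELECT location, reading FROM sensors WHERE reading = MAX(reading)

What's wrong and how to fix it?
Bug: MAX(reading) is an aggregate and cannot be used directly in WHERE

Fix: Use a subquery: WHERE reading = (SELECT MAX(reading) FROM sensors)

Corrected query:
SELECT location, reading FROM sensors WHERE reading = (SELECT MAX(reading) FROM sensors)

Result:
location    | reading
------------+--------
Server-Room | 62.9   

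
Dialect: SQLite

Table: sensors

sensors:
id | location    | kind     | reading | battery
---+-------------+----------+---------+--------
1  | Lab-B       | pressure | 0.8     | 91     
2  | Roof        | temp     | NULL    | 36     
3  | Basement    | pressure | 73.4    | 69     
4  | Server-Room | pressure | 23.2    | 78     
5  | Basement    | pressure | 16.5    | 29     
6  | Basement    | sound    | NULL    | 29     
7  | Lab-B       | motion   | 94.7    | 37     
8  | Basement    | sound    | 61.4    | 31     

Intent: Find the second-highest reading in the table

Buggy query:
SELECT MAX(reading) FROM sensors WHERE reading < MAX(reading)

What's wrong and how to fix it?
Bug: The inner MAX is an aggregate inside WHERE, which is not allowed

Fix: Put the inner MAX in a scalar subquery

Corrected query:
SELECT MAX(reading) FROM sensors WHERE reading < (SELECT MAX(reading) FROM sensors)

Result:
MAX(reading)
------------
73.4        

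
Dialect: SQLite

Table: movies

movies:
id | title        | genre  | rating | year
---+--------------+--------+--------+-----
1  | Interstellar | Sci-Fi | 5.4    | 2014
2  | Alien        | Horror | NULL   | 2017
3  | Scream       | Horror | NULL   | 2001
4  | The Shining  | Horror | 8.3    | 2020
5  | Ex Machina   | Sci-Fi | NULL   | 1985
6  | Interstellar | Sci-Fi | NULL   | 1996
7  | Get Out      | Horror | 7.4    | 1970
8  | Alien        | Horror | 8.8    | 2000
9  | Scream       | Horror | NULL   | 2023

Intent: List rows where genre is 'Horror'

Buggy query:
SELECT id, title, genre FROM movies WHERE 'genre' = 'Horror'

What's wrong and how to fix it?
Bug: 'genre' in single quotes is a string literal, not the column; the comparison is literal-vs-literal and never true

Fix: Reference the column as genre without single quotes

Corrected query:
SELECT id, title, genre FROM movies WHERE genre = 'Horror'

Result:
id | title       | genre 
---+-------------+-------
2  | Alien       | Horror
3  | Scream      | Horror
4  | The Shining | Horror
7  | Get Out     | Horror
8  | Alien       | Horror
9  | Scream      | Horror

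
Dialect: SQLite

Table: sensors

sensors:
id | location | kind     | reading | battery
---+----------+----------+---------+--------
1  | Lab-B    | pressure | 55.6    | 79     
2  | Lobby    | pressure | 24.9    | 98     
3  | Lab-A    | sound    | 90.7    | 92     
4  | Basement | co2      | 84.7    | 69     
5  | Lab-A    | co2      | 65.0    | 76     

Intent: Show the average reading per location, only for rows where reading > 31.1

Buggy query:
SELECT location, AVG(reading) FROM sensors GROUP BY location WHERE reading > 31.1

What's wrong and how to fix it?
Bug: WHERE cannot follow GROUP BY

Fix: Move the WHERE clause before GROUP BY

Corrected query:
SELECT location, AVG(reading) FROM sensors WHERE reading > 31.1 GROUP BY location

Result:
location | AVG(reading)
---------+-------------
Basement | 84.7        
Lab-A    | 77.85       
Lab-B    | 55.6        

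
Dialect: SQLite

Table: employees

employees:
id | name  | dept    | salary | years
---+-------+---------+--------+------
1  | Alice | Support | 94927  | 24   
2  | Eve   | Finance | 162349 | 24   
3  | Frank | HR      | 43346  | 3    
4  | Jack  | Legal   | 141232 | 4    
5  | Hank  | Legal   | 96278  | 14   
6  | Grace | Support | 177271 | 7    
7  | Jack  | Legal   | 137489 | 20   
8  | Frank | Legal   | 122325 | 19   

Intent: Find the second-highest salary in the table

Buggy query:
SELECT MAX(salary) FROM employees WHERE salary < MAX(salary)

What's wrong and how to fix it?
Bug: The inner MAX is an aggregate inside WHERE, which is not allowed

Fix: Compute the overall MAX in a subquery, then take MAX of rows below it

Corrected query:
SELECT MAX(salary) FROM employees WHERE salary < (SELECT MAX(salary) FROM employees)

Result:
MAX(salary)
-----------
162349     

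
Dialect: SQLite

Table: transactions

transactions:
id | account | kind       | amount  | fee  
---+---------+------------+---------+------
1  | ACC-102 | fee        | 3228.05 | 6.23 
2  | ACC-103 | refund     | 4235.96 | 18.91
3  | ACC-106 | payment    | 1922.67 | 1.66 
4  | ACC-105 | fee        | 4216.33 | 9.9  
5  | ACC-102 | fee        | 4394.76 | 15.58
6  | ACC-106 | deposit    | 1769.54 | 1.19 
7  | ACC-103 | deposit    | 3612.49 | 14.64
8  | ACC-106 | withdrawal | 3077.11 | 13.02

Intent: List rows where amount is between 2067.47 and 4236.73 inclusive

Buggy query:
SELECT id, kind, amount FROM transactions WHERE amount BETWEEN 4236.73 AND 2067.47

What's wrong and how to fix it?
Bug: BETWEEN expects the lower bound first; with 4236.73 AND 2067.47 the range is empty

Fix: Swap the bounds so the smaller value comes first

Corrected query:
SELECT id, kind, amount FROM transactions WHERE amount BETWEEN 2067.47 AND 4236.73

Result:
id | kind       | amount 
---+------------+--------
1  | fee        | 3228.05
2  | refund     | 4235.96
4  | fee        | 4216.33
7  | deposit    | 3612.49
8  | withdrawal | 3077.11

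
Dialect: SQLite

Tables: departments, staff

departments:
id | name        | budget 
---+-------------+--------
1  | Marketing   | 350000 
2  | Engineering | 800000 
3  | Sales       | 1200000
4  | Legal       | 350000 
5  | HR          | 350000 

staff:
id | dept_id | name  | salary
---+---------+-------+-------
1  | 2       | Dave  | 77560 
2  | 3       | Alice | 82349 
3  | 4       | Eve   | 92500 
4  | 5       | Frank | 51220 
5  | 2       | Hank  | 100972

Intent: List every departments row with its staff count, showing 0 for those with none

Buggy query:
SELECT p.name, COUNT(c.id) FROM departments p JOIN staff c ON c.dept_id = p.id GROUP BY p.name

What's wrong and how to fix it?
Bug: INNER JOIN drops departments rows that have no matching staff rows

Fix: Use LEFT JOIN so parents without children still appear (COUNT(c.id) gives 0)

Corrected query:
SELECT p.name, COUNT(c.id) FROM departments p LEFT JOIN staff c ON c.dept_id = p.id GROUP BY p.name

Result:
name        | COUNT(c.id)
------------+------------
Engineering | 2          
HR          | 1          
Legal       | 1          
Marketing   | 0          
Sales       | 1          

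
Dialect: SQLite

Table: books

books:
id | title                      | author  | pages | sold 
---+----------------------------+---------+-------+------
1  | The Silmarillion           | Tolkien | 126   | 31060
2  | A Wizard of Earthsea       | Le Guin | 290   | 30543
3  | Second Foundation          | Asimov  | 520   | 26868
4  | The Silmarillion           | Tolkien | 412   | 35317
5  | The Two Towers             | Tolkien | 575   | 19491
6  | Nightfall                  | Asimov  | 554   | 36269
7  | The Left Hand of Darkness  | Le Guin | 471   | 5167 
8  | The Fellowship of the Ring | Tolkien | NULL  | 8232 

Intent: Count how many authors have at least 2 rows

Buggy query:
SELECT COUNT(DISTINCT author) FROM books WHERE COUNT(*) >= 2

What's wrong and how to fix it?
Bug: COUNT(*) cannot appear in WHERE; the per-group count doesn't exist yet

Fix: Group first with HAVING COUNT(*) >= 2, then COUNT the resulting groups

Corrected query:
SELECT COUNT(*) FROM (SELECT author FROM books GROUP BY author HAVING COUNT(*) >= 2)

Result:
COUNT(*)
--------
3       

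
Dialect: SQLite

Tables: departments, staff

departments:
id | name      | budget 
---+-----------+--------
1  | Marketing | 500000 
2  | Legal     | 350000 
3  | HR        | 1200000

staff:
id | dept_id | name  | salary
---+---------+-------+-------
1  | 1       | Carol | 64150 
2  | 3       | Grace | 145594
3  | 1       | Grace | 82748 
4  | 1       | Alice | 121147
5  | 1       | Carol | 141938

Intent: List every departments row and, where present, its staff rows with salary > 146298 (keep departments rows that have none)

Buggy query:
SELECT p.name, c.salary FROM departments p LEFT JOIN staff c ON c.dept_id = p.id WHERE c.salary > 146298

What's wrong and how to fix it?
Bug: Filtering c.salary in WHERE discards the NULL rows produced by LEFT JOIN, turning it into an inner join

Fix: Move the right-table condition into the ON clause so unmatched parents are kept

Corrected query:
SELECT p.name, c.salary FROM departments p LEFT JOIN staff c ON c.dept_id = p.id AND c.salary > 146298

Result:
name      | salary
----------+-------
Marketing | NULL  
Legal     | NULL  
HR        | NULL  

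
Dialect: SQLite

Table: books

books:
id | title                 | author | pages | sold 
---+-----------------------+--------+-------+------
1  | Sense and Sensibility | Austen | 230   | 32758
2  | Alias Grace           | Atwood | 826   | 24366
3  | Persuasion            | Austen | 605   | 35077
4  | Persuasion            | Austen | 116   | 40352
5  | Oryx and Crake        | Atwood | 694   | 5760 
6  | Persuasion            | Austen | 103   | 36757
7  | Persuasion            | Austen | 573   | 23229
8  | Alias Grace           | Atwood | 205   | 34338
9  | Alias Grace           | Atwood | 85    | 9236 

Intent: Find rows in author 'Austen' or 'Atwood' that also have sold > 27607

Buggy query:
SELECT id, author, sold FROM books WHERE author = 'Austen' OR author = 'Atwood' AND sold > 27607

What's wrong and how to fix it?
Bug: AND binds tighter than OR, so this parses as author = 'Austen' OR (author = 'Atwood' AND sold > 27607)

Fix: Group the OR with parentheses (or use IN), then AND the threshold

Corrected query:
SELECT id, author, sold FROM books WHERE (author = 'Austen' OR author = 'Atwood') AND sold > 27607

Result:
id | author | sold 
---+--------+------
1  | Austen | 32758
3  | Austen | 35077
4  | Austen | 40352
6  | Austen | 36757
8  | Atwood | 34338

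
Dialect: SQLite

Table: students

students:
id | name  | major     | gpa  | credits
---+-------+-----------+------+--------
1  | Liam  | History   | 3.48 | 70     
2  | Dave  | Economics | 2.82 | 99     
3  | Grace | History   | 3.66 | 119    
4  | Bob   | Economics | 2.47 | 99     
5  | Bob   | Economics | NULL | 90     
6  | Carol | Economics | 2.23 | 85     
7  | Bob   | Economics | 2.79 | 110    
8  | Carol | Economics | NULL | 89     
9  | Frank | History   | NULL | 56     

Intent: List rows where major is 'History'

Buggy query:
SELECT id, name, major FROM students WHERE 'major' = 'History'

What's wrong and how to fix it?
Bug: Single quotes denote string literals in SQL; the column name is being compared as a constant string

Fix: Reference the column as major without single quotes

Corrected query:
SELECT id, name, major FROM students WHERE major = 'History'

Result:
id | name  | major  
---+-------+--------
1  | Liam  | History
3  | Grace | History
9  | Frank | History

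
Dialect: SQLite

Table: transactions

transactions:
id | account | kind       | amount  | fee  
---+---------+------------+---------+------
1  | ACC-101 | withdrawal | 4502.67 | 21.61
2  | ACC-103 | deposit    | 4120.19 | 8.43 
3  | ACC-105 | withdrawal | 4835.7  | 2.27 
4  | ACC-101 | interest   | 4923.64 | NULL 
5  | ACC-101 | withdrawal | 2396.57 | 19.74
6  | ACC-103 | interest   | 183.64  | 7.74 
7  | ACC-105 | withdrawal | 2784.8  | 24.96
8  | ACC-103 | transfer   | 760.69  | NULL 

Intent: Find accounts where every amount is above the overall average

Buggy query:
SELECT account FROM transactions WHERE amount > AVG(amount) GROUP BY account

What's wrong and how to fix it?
Bug: AVG() is an aggregate; it can't sit directly in WHERE

Fix: Compute the overall average in a scalar subquery and compare each group's MIN against it in HAVING

Corrected query:
SELECT account FROM transactions GROUP BY account HAVING MIN(amount) > (SELECT AVG(amount) FROM transactions)

Result:
(no rows)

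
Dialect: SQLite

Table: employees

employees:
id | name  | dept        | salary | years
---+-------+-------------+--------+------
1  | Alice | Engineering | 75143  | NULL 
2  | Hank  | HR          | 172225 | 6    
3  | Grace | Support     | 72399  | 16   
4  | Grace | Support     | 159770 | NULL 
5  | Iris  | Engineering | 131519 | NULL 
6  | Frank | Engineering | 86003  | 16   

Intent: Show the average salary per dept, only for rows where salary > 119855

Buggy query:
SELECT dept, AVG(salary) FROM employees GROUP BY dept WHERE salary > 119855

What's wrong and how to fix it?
Bug: Row-level WHERE must come before GROUP BY in the clause order

Fix: Move the WHERE clause before GROUP BY

Corrected query:
SELECT dept, AVG(salary) FROM employees WHERE salary > 119855 GROUP BY dept

Result:
dept        | AVG(salary)
------------+------------
Engineering | 131519     
HR          | 172225     
Support     | 159770     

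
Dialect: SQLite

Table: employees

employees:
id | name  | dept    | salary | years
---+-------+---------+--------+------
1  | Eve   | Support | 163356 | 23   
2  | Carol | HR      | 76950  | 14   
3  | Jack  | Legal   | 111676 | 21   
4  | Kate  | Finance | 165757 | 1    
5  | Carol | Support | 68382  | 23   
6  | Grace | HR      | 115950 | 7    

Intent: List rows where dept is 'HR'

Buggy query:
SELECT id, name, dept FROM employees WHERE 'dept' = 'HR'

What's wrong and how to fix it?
Bug: 'dept' in single quotes is a string literal, not the column; the comparison is literal-vs-literal and never true

Fix: Reference the column as dept without single quotes

Corrected query:
SELECT id, name, dept FROM employees WHERE dept = 'HR'

Result:
id | name  | dept
---+-------+-----
2  | Carol | HR  
6  | Grace | HR  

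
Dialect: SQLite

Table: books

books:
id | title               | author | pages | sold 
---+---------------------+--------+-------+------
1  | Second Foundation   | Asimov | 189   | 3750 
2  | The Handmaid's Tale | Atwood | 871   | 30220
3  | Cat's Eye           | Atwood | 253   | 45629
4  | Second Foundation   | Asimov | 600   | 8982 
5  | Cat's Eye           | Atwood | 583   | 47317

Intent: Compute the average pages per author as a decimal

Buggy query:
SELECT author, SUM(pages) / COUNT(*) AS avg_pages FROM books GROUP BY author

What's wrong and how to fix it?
Bug: SUM(pages) and COUNT(*) are both integers; the division truncates the fractional part

Fix: Cast one side to REAL so the division keeps the fractional part

Corrected query:
SELECT author, SUM(pages) * 1.0 / COUNT(*) AS avg_pages FROM books GROUP BY author

Result:
author | avg_pages
-------+----------
Asimov | 394.5    
Atwood | 569      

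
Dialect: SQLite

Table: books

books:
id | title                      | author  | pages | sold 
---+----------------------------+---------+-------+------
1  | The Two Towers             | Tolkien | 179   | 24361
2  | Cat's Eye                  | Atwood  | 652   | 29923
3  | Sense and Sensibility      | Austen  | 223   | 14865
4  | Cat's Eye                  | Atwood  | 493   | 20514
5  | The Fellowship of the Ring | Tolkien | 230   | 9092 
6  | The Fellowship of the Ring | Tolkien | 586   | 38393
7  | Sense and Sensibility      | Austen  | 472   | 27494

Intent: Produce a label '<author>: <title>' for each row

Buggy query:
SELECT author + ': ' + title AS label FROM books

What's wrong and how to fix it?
Bug: SQLite uses || for string concatenation; + coerces text to numbers (yielding 0)

Fix: Use the || operator for string concatenation

Corrected query:
SELECT author || ': ' || title AS label FROM books

Result:
label                              
-----------------------------------
Tolkien: The Two Towers            
Atwood: Cat's Eye                  
Austen: Sense and Sensibility      
Atwood: Cat's Eye                  
Tolkien: The Fellowship of the Ring
Tolkien: The Fellowship of the Ring
Austen: Sense and Sensibility      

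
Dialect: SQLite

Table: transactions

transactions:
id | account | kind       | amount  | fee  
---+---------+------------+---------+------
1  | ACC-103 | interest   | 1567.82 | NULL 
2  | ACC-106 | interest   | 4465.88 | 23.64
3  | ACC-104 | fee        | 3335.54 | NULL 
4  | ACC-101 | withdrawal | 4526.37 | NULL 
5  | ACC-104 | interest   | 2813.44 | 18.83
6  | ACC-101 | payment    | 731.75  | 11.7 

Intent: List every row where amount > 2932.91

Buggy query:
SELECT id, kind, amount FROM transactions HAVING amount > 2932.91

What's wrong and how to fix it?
Bug: HAVING filters the output of aggregation, but this query has no GROUP BY and no aggregate functions, so SQLite rejects it (HAVING clause on a non-aggregate query); the condition here is per row

Fix: Use WHERE for row-level filtering

Corrected query:
SELECT id, kind, amount FROM transactions WHERE amount > 2932.91

Result:
id | kind       | amount 
---+------------+--------
2  | interest   | 4465.88
3  | fee        | 3335.54
4  | withdrawal | 4526.37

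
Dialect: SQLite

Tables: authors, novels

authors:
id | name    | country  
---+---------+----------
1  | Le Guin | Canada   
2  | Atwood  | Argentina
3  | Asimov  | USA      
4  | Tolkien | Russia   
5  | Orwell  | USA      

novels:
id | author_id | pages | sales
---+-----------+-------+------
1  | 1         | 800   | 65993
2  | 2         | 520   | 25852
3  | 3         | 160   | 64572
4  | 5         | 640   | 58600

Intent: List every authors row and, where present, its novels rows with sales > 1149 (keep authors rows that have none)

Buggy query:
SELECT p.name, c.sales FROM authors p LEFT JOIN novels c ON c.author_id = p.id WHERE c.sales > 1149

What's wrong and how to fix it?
Bug: Filtering c.sales in WHERE discards the NULL rows produced by LEFT JOIN, turning it into an inner join

Fix: Move the right-table condition into the ON clause so unmatched parents are kept

Corrected query:
SELECT p.name, c.sales FROM authors p LEFT JOIN novels c ON c.author_id = p.id AND c.sales > 1149

Result:
name    | sales
--------+------
Le Guin | 65993
Atwood  | 25852
Asimov  | 64572
Tolkien | NULL 
Orwell  | 58600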